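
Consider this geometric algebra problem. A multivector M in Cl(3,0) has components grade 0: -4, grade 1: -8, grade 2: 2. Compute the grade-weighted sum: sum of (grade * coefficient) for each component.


Grade-weighted sum = sum of grade_k * coefficient_k
0*(-4) = 0
1*(-8) = -8
2*2 = 4
Total = 0 + (-8) + 4 = -4


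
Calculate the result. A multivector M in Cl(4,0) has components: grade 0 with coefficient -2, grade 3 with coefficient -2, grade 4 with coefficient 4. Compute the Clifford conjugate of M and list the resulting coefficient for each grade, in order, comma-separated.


Clifford conjugate sign for grade k: (-1)^(k(k+1)/2)
Grade 0: (-1)^(0*1/2) = (-1)^0 = 1, coeff -2 -> -2
Grade 3: (-1)^(3*4/2) = (-1)^6 = 1, coeff -2 -> -2
Grade 4: (-1)^(4*5/2) = (-1)^10 = 1, coeff 4 -> 4
Conjugated coefficients: -2, -2, 4


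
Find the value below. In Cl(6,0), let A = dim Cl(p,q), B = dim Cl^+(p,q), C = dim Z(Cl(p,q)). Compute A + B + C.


n = 6 + 0 = 6
Total dim = 2^6 = 64
Even subalgebra dim = 2^5 = 32
n is even, so center dim = 1
Sum = 64 + 32 + 1 = 97


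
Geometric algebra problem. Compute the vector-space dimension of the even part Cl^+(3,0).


Even subalgebra dimension = 2^(n-1)
n = 3 + 0 = 3
2^(3 - 1) = 2^2 = 4
Verification: sum of C(3,k) for even k = 1 + 3 = 4
Result = 4


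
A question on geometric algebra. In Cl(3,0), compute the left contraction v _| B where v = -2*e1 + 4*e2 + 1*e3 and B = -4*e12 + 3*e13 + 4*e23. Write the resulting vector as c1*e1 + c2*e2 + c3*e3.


Left contraction v _| B = <vB>_1 (grade-1 part of the geometric product vB).
Using e1_|e12 = e2, e2_|e12 = -e1, e1_|e13 = e3, e3_|e13 = -e1, e2_|e23 = e3, e3_|e23 = -e2:
e1 coeff: -v2*b12 - v3*b13 = -(4)*(-4) - (1)*(3) = 13
e2 coeff: v1*b12 - v3*b23 = (-2)*(-4) - (1)*(4) = 4
e3 coeff: v1*b13 + v2*b23 = (-2)*(3) + (4)*(4) = 10
v _| B = 13*e1 + 4*e2 + 10*e3


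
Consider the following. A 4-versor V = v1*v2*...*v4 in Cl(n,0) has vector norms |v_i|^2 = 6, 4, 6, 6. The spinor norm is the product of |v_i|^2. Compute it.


Spinor norm N(V) = |v1|^2 * |v2|^2 * ... * |v4|^2
= 6 * 4 * 6 * 6
Running product: 6, 24, 144, 864
N(V) = 864


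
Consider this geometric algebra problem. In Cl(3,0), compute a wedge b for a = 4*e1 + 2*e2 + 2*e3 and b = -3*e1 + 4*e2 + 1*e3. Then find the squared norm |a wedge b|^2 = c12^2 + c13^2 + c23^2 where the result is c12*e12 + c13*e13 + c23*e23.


a wedge b = (a1*b2 - a2*b1)*e12 + (a1*b3 - a3*b1)*e13 + (a2*b3 - a3*b2)*e23
e12 coeff: 4*4 - 2*(-3) = 16 - (-6) = 22
e13 coeff: 4*1 - 2*(-3) = 4 - (-6) = 10
e23 coeff: 2*1 - 2*4 = 2 - 8 = -6
|a wedge b|^2 = 22^2 + 10^2 + (-6)^2
= 484 + 100 + 36
= 620


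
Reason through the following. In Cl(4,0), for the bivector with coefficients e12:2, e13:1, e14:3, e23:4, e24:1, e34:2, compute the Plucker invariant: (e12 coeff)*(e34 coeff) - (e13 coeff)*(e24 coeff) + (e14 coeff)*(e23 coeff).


Plucker relation: af - be + cd
a*f = 2*2 = 4
b*e = 1*1 = 1
c*d = 3*4 = 12
af - be + cd = 4 - 1 + 12
= 15


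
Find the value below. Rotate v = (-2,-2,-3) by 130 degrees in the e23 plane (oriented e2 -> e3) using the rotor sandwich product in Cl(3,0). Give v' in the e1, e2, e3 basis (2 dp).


Rotor R = cos(65deg) - sin(65deg)*e23
Rotation angle theta = 2 * 65 = 130 degrees in the e23 plane (e2 -> e3).
The component perpendicular to the plane (e1) is invariant: v'_1 = v1 = -2.00
cos(130deg) = -0.6428, sin(130deg) = 0.7660
v'_2 = v2*cos(theta) - v3*sin(theta) = -2*(-0.6428) - (-3)*0.7660 = 3.58
v'_3 = v2*sin(theta) + v3*cos(theta) = -2*0.7660 + (-3)*(-0.6428) = 0.40
v' = -2.00*e1 + 3.58*e2 + 0.40*e3


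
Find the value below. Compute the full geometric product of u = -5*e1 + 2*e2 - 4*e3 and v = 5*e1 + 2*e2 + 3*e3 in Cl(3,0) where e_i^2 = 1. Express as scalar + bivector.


In Cl(3,0): e_i^2 = 1, e_ie_j = -e_je_i for i != j.
Scalar part = u . v = (-5)*5 + 2*2 + (-4)*3
= -25 + 4 + (-12) = -33
e12 coeff = (-5)*2 - 2*5 = -10 - 10 = -20
e13 coeff = (-5)*3 - (-4)*5 = -15 - (-20) = 5
e23 coeff = 2*3 - (-4)*2 = 6 - (-8) = 14
uv = -33 - 20*e12 + 5*e13 + 14*e23


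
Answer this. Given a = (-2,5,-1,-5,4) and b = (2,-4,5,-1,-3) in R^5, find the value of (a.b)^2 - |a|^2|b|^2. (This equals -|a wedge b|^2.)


a . b = (-2)*2 + 5*(-4) + (-1)*5 + (-5)*(-1) + 4*(-3)
= -4 + (-20) + (-5) + 5 + (-12) = -36
|a|^2 = (-2)^2 + 5^2 + (-1)^2 + (-5)^2 + 4^2 = 71
|b|^2 = 2^2 + (-4)^2 + 5^2 + (-1)^2 + (-3)^2 = 55
(a.b)^2 = (-36)^2 = 1296
|a|^2 * |b|^2 = 71 * 55 = 3905
Result = 1296 - 3905 = -2609


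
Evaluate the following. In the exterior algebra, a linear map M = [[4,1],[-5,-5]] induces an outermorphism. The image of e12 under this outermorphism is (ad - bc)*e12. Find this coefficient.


The outermorphism of a linear map f sends e1^e2 to f(e1)^f(e2).
f(e1) = 4*e1 - 5*e2
f(e2) = 1*e1 - 5*e2
f(e1) ^ f(e2) = (4*e1 - 5*e2) ^ (1*e1 - 5*e2)
= 4*(-5)*e12 + (-5)*1*e21
= (-20 - (-5))*e12
= -15*e12
Coefficient = -15


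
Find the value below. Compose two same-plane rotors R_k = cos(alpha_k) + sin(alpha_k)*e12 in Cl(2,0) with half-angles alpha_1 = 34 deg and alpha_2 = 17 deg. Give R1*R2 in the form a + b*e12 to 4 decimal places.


Same-plane rotors commute and their half-angles add:
R1*R2 = cos(a1 + a2) + sin(a1 + a2)*e12.
a1 + a2 = 34 + 17 = 51 deg
cos(51 deg) = 0.6293
sin(51 deg) = 0.7771
R1*R2 = 0.6293 + 0.7771*e12


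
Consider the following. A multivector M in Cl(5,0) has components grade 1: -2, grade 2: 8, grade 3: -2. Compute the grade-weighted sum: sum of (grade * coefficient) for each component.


Grade-weighted sum = sum of grade_k * coefficient_k
1*(-2) = -2
2*8 = 16
3*(-2) = -6
Total = -2 + 16 + (-6) = 8


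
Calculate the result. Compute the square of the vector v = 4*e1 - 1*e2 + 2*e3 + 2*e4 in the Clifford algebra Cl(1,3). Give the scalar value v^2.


v^2 = sum of c_i^2 * e_i^2
Positive signature terms (e_i^2 = +1): 4^2 = 16
Negative signature terms (e_j^2 = -1): (-1)^2 + 2^2 + 2^2 = 9
v^2 = 16 - 9 = 7


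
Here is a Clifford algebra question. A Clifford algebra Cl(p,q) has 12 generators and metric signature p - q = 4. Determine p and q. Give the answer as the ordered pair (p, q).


We need p + q = 12 and p - q = 4.
Adding: 2p = 12 + 4 = 16, so p = 8.
Then q = 12 - 8 = 4.
(p, q) = (8, 4)


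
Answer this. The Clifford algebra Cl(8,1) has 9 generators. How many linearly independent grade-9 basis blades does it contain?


Number of grade-k basis blades in Cl(p,q) with n = p + q is C(n, k).
n = 8 + 1 = 9
C(9, 9) = 9! / (9! * 0!)
= 362880 / (362880 * 1)
= 1


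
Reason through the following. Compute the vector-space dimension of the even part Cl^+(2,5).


Even subalgebra dimension = 2^(n-1)
n = 2 + 5 = 7
2^(7 - 1) = 2^6 = 64
Verification: sum of C(7,k) for even k = 1 + 21 + 35 + 7 = 64
Result = 64


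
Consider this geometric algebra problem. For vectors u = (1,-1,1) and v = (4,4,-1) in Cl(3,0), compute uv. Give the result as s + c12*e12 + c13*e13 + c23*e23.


In Cl(3,0): e_i^2 = 1, e_ie_j = -e_je_i for i != j.
Scalar part = u . v = 1*4 + (-1)*4 + 1*(-1)
= 4 + (-4) + (-1) = -1
e12 coeff = 1*4 - (-1)*4 = 4 - (-4) = 8
e13 coeff = 1*(-1) - 1*4 = -1 - 4 = -5
e23 coeff = (-1)*(-1) - 1*4 = 1 - 4 = -3
uv = -1 + 8*e12 - 5*e13 - 3*e23


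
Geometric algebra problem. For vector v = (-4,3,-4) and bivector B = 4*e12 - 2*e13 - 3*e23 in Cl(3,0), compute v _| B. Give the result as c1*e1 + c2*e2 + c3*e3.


Left contraction v _| B = <vB>_1 (grade-1 part of the geometric product vB).
Using e1_|e12 = e2, e2_|e12 = -e1, e1_|e13 = e3, e3_|e13 = -e1, e2_|e23 = e3, e3_|e23 = -e2:
e1 coeff: -v2*b12 - v3*b13 = -(3)*(4) - (-4)*(-2) = -20
e2 coeff: v1*b12 - v3*b23 = (-4)*(4) - (-4)*(-3) = -28
e3 coeff: v1*b13 + v2*b23 = (-4)*(-2) + (3)*(-3) = -1
v _| B = -20*e1 - 28*e2 - 1*e3


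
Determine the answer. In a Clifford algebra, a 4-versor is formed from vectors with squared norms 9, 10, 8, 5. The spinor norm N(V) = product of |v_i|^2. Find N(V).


Spinor norm N(V) = |v1|^2 * |v2|^2 * ... * |v4|^2
= 9 * 10 * 8 * 5
Running product: 9, 90, 720, 3600
N(V) = 3600


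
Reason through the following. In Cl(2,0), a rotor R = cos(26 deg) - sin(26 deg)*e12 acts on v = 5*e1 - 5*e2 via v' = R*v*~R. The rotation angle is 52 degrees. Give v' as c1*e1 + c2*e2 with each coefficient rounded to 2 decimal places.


Rotor R = cos(26deg) - sin(26deg)*e12
Rotation angle theta = 2 * 26 = 52 degrees
v' = R*v*~R rotates v by theta.
cos(52deg) = 0.6157, sin(52deg) = 0.7880
v'_1 = 5*cos(52deg) - (-5)*sin(52deg)
= 5*0.6157 - (-5)*0.7880
= 7.02
v'_2 = 5*sin(52deg) + (-5)*cos(52deg)
= 5*0.7880 + (-5)*0.6157
= 0.86
v' = 7.02*e1 + 0.86*e2


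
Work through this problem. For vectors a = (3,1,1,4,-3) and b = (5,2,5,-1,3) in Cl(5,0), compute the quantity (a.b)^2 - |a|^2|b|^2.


a . b = 3*5 + 1*2 + 1*5 + 4*(-1) + (-3)*3
= 15 + 2 + 5 + (-4) + (-9) = 9
|a|^2 = 3^2 + 1^2 + 1^2 + 4^2 + (-3)^2 = 36
|b|^2 = 5^2 + 2^2 + 5^2 + (-1)^2 + 3^2 = 64
(a.b)^2 = 9^2 = 81
|a|^2 * |b|^2 = 36 * 64 = 2304
Result = 81 - 2304 = -2223


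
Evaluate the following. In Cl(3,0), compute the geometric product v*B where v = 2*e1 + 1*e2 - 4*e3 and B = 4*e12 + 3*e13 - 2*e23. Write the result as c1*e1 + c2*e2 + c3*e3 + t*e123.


vB has grade-1 (vector) and grade-3 (trivector) parts: vB = (v _| B) + (v ^ B).
Vector part <vB>_1:
  e1: -v2*b12 - v3*b13 = -(1)*(4) - (-4)*(3) = 8
  e2: v1*b12 - v3*b23 = (2)*(4) - (-4)*(-2) = 0
  e3: v1*b13 + v2*b23 = (2)*(3) + (1)*(-2) = 4
Trivector part <vB>_3:
  e123: v1*b23 - v2*b13 + v3*b12 = (2)*(-2) - (1)*(3) + (-4)*(4) = -23
vB = 8*e1 + 0*e2 + 4*e3 - 23*e123


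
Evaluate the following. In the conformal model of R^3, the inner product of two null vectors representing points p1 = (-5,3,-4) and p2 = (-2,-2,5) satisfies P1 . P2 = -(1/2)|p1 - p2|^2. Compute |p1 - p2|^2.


p1 - p2 = (-3, 5, -9)
|p1 - p2|^2 = (-3)^2 + 5^2 + (-9)^2
= 9 + 25 + 81
= 115


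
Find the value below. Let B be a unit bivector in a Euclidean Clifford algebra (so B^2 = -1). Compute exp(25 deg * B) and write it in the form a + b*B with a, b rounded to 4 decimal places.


For a unit bivector B with B^2 = -1, the exponential series gives
e^(theta*B) = cos(theta) + sin(theta)*B (the GA analogue of Euler's formula).
theta = 25 degrees = 0.436332 rad
cos(25 deg) = 0.9063
sin(25 deg) = 0.4226
exp(theta*B) = 0.9063 + 0.4226*B


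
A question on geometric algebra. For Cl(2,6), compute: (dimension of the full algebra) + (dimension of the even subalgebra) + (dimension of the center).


n = 2 + 6 = 8
Total dim = 2^8 = 256
Even subalgebra dim = 2^7 = 128
n is even, so center dim = 1
Sum = 256 + 128 + 1 = 385


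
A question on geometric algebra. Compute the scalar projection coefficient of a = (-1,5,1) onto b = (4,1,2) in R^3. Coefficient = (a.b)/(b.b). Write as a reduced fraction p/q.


Projection coefficient = (a . b) / (b . b)
a . b = (-1)*4 + 5*1 + 1*2
= -4 + 5 + 2 = 3
b . b = 4^2 + 1^2 + 2^2
= 16 + 1 + 4 = 21
Coefficient = 3/21
In lowest terms: 1/7


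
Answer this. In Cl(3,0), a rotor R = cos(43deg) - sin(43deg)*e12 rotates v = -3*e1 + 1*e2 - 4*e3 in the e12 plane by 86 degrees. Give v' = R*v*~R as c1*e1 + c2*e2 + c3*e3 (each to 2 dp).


Rotor R = cos(43deg) - sin(43deg)*e12
Rotation angle theta = 2 * 43 = 86 degrees in the e12 plane (e1 -> e2).
The component perpendicular to the plane (e3) is invariant: v'_3 = v3 = -4.00
cos(86deg) = 0.0698, sin(86deg) = 0.9976
v'_1 = v1*cos(theta) - v2*sin(theta) = -3*0.0698 - 1*0.9976 = -1.21
v'_2 = v1*sin(theta) + v2*cos(theta) = -3*0.9976 + 1*0.0698 = -2.92
v' = -1.21*e1 - 2.92*e2 - 4.00*e3


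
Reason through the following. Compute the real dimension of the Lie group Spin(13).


Spin(n) double-covers SO(n); both have Lie algebra so(n) of dimension n(n-1)/2.
n = 13
n(n-1) = 13 * 12 = 156
dim Spin(13) = 156/2 = 78


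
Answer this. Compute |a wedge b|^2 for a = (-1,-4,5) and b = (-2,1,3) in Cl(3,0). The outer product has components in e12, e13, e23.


a wedge b = (a1*b2 - a2*b1)*e12 + (a1*b3 - a3*b1)*e13 + (a2*b3 - a3*b2)*e23
e12 coeff: (-1)*1 - (-4)*(-2) = -1 - 8 = -9
e13 coeff: (-1)*3 - 5*(-2) = -3 - (-10) = 7
e23 coeff: (-4)*3 - 5*1 = -12 - 5 = -17
|a wedge b|^2 = (-9)^2 + 7^2 + (-17)^2
= 81 + 49 + 289
= 419


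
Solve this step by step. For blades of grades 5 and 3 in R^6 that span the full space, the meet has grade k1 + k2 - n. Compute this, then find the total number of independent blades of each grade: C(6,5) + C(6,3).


Meet grade = grade(A) + grade(B) - n
= 5 + 3 - 6 = 2
C(6,5) = 6
C(6,3) = 20
dim_A + dim_B = 6 + 20 = 26


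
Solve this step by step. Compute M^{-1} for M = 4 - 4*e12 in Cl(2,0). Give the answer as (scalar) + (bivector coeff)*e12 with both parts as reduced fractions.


M = 4 - 4*e12, where e12^2 = -1.
Since M commutes with its reverse ~M = a - b*e12, M * ~M = a^2 - b^2*e12^2 = a^2 + b^2.
So M^{-1} = ~M / (a^2 + b^2) = (a - b*e12)/(a^2 + b^2).
a^2 + b^2 = 16 + 16 = 32
Scalar part = 4/32 = 1/8
Bivector coeff = 4/32 = 1/8
M^{-1} = 1/8 + 1/8*e12


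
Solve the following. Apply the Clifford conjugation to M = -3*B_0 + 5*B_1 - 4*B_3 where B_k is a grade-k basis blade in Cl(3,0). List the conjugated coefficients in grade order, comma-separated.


Clifford conjugate sign for grade k: (-1)^(k(k+1)/2)
Grade 0: (-1)^(0*1/2) = (-1)^0 = 1, coeff -3 -> -3
Grade 1: (-1)^(1*2/2) = (-1)^1 = -1, coeff 5 -> -5
Grade 3: (-1)^(3*4/2) = (-1)^6 = 1, coeff -4 -> -4
Conjugated coefficients: -3, -5, -4


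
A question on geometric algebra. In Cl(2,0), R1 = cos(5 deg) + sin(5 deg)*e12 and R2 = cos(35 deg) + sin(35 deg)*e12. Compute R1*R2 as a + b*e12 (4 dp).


Same-plane rotors commute and their half-angles add:
R1*R2 = cos(a1 + a2) + sin(a1 + a2)*e12.
a1 + a2 = 5 + 35 = 40 deg
cos(40 deg) = 0.7660
sin(40 deg) = 0.6428
R1*R2 = 0.7660 + 0.6428*e12


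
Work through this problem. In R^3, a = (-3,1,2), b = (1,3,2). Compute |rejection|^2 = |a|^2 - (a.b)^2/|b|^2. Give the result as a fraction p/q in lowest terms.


|a|^2 = (-3)^2 + 1^2 + 2^2 = 14
|b|^2 = 1^2 + 3^2 + 2^2 = 14
a . b = (-3)*1 + 1*3 + 2*2 = 4
(a.b)^2 = 4^2 = 16
|rej|^2 = 14 - 16/14
= (196 - 16)/14
= 180/14
In lowest terms: 90/7


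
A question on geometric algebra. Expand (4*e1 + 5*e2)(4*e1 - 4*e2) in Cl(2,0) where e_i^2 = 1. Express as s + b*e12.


Expand: (4*e1 + 5*e2)(4*e1 - 4*e2)
= 4*4*e1e1 + 4*(-4)*e1e2 + 5*4*e2e1 + 5*(-4)*e2e2
Using e1^2 = e2^2 = 1, e2e1 = -e1e2:
Scalar part s = 4*4 + 5*(-4) = 16 + (-20) = -4
Bivector part b = 4*(-4) - 5*4 = -16 - 20 = -36
uv = -4 - 36*e12


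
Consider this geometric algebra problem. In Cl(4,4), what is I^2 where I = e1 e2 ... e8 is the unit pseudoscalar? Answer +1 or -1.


The pseudoscalar I = e1...e_n (product of all n generators) of Cl(p,q) satisfies I^2 = (-1)^(q + n(n-1)/2).
p = 4, q = 4, n = p + q = 8
n(n-1)/2 = 8 * 7 / 2 = 28
Exponent = q + n(n-1)/2 = 4 + 28 = 32
I^2 = (-1)^32 = +1


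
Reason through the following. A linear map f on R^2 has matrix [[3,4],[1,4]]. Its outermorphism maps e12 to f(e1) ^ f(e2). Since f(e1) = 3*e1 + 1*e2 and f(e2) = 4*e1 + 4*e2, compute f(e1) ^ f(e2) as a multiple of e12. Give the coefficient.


The outermorphism of a linear map f sends e1^e2 to f(e1)^f(e2).
f(e1) = 3*e1 + 1*e2
f(e2) = 4*e1 + 4*e2
f(e1) ^ f(e2) = (3*e1 + 1*e2) ^ (4*e1 + 4*e2)
= 3*4*e12 + 1*4*e21
= (12 - 4)*e12
= 8*e12
Coefficient = 8


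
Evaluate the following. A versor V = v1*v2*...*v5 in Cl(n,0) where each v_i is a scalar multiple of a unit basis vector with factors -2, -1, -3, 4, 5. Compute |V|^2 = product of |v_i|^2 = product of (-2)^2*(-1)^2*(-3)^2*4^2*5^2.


Each vector v_i has |v_i|^2 = s_i^2
Squared scales: (-2)^2 = 4, (-1)^2 = 1, (-3)^2 = 9, 4^2 = 16, 5^2 = 25
|V|^2 = 4 * 1 * 9 * 16 * 25
= 14400


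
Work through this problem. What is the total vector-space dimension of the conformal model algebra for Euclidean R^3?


The conformal model of R^3 uses Cl(4,1): the 3 Euclidean generators plus two extra orthogonal generators e+ (e+^2 = +1) and e- (e-^2 = -1), from which the null vectors e0, einf are built.
Number of generators m = 3 + 2 = 5.
dim Cl(p,q) = 2^m = 2^5 = 32


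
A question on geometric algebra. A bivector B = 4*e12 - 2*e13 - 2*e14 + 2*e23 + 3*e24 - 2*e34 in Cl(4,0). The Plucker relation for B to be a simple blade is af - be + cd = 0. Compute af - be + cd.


Plucker relation: af - be + cd
a*f = 4*(-2) = -8
b*e = (-2)*3 = -6
c*d = (-2)*2 = -4
af - be + cd = -8 - (-6) + (-4)
= -6


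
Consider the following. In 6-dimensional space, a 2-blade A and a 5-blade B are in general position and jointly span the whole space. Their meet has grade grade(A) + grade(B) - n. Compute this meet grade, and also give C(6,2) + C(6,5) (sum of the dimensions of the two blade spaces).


Meet grade = grade(A) + grade(B) - n
= 2 + 5 - 6 = 1
C(6,2) = 15
C(6,5) = 6
dim_A + dim_B = 15 + 6 = 21


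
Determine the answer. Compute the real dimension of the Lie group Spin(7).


Spin(n) double-covers SO(n); both have Lie algebra so(n) of dimension n(n-1)/2.
n = 7
n(n-1) = 7 * 6 = 42
dim Spin(7) = 42/2 = 21


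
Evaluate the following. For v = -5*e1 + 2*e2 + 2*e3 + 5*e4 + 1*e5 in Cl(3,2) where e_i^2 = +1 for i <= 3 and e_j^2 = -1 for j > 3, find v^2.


v^2 = sum of c_i^2 * e_i^2
Positive signature terms (e_i^2 = +1): (-5)^2 + 2^2 + 2^2 = 33
Negative signature terms (e_j^2 = -1): 5^2 + 1^2 = 26
v^2 = 33 - 26 = 7


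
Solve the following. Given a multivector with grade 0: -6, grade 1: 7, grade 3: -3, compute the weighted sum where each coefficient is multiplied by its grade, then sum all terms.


Grade-weighted sum = sum of grade_k * coefficient_k
0*(-6) = 0
1*7 = 7
3*(-3) = -9
Total = 0 + 7 + (-9) = -2


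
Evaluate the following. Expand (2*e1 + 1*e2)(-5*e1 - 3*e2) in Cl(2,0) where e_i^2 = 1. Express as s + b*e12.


Expand: (2*e1 + 1*e2)(-5*e1 - 3*e2)
= 2*(-5)*e1e1 + 2*(-3)*e1e2 + 1*(-5)*e2e1 + 1*(-3)*e2e2
Using e1^2 = e2^2 = 1, e2e1 = -e1e2:
Scalar part s = 2*(-5) + 1*(-3) = -10 + (-3) = -13
Bivector part b = 2*(-3) - 1*(-5) = -6 - (-5) = -1
uv = -13 - 1*e12


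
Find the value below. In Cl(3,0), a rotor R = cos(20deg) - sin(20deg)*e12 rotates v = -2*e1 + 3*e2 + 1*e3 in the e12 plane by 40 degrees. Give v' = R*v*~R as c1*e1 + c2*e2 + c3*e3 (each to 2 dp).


Rotor R = cos(20deg) - sin(20deg)*e12
Rotation angle theta = 2 * 20 = 40 degrees in the e12 plane (e1 -> e2).
The component perpendicular to the plane (e3) is invariant: v'_3 = v3 = 1.00
cos(40deg) = 0.7660, sin(40deg) = 0.6428
v'_1 = v1*cos(theta) - v2*sin(theta) = -2*0.7660 - 3*0.6428 = -3.46
v'_2 = v1*sin(theta) + v2*cos(theta) = -2*0.6428 + 3*0.7660 = 1.01
v' = -3.46*e1 + 1.01*e2 + 1.00*e3


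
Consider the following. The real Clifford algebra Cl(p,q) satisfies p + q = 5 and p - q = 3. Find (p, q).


We need p + q = 5 and p - q = 3.
Adding: 2p = 5 + 3 = 8, so p = 4.
Then q = 5 - 4 = 1.
(p, q) = (4, 1)


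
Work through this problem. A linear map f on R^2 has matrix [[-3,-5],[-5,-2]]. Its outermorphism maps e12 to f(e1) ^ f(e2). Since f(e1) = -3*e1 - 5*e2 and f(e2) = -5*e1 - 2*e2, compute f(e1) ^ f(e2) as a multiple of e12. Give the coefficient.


The outermorphism of a linear map f sends e1^e2 to f(e1)^f(e2).
f(e1) = -3*e1 - 5*e2
f(e2) = -5*e1 - 2*e2
f(e1) ^ f(e2) = (-3*e1 - 5*e2) ^ (-5*e1 - 2*e2)
= (-3)*(-2)*e12 + (-5)*(-5)*e21
= (6 - 25)*e12
= -19*e12
Coefficient = -19


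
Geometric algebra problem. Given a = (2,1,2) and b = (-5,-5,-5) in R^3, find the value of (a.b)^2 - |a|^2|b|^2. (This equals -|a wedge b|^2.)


a . b = 2*(-5) + 1*(-5) + 2*(-5)
= -10 + (-5) + (-10) = -25
|a|^2 = 2^2 + 1^2 + 2^2 = 9
|b|^2 = (-5)^2 + (-5)^2 + (-5)^2 = 75
(a.b)^2 = (-25)^2 = 625
|a|^2 * |b|^2 = 9 * 75 = 675
Result = 625 - 675 = -50


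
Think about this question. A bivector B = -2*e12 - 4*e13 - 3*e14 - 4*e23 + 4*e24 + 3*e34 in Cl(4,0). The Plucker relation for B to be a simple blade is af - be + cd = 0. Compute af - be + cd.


Plucker relation: af - be + cd
a*f = (-2)*3 = -6
b*e = (-4)*4 = -16
c*d = (-3)*(-4) = 12
af - be + cd = -6 - (-16) + 12
= 22


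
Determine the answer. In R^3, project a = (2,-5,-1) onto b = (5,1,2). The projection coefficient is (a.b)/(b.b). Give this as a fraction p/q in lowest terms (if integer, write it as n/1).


Projection coefficient = (a . b) / (b . b)
a . b = 2*5 + (-5)*1 + (-1)*2
= 10 + (-5) + (-2) = 3
b . b = 5^2 + 1^2 + 2^2
= 25 + 1 + 4 = 30
Coefficient = 3/30
In lowest terms: 1/10


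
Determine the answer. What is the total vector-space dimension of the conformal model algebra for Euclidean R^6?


The conformal model of R^6 uses Cl(7,1): the 6 Euclidean generators plus two extra orthogonal generators e+ (e+^2 = +1) and e- (e-^2 = -1), from which the null vectors e0, einf are built.
Number of generators m = 6 + 2 = 8.
dim Cl(p,q) = 2^m = 2^8 = 256


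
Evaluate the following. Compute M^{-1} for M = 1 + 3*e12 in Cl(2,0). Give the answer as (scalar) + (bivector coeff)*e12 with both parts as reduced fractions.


M = 1 + 3*e12, where e12^2 = -1.
Since M commutes with its reverse ~M = a - b*e12, M * ~M = a^2 - b^2*e12^2 = a^2 + b^2.
So M^{-1} = ~M / (a^2 + b^2) = (a - b*e12)/(a^2 + b^2).
a^2 + b^2 = 1 + 9 = 10
Scalar part = 1/10 = 1/10
Bivector coeff = -3/10 = -3/10
M^{-1} = 1/10 - 3/10*e12


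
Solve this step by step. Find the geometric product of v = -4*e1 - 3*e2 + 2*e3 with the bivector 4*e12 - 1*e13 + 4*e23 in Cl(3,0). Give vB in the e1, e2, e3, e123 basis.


vB has grade-1 (vector) and grade-3 (trivector) parts: vB = (v _| B) + (v ^ B).
Vector part <vB>_1:
  e1: -v2*b12 - v3*b13 = -(-3)*(4) - (2)*(-1) = 14
  e2: v1*b12 - v3*b23 = (-4)*(4) - (2)*(4) = -24
  e3: v1*b13 + v2*b23 = (-4)*(-1) + (-3)*(4) = -8
Trivector part <vB>_3:
  e123: v1*b23 - v2*b13 + v3*b12 = (-4)*(4) - (-3)*(-1) + (2)*(4) = -11
vB = 14*e1 - 24*e2 - 8*e3 - 11*e123


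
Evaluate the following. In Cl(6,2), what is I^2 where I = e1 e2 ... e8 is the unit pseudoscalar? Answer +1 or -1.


The pseudoscalar I = e1...e_n (product of all n generators) of Cl(p,q) satisfies I^2 = (-1)^(q + n(n-1)/2).
p = 6, q = 2, n = p + q = 8
n(n-1)/2 = 8 * 7 / 2 = 28
Exponent = q + n(n-1)/2 = 2 + 28 = 30
I^2 = (-1)^30 = +1


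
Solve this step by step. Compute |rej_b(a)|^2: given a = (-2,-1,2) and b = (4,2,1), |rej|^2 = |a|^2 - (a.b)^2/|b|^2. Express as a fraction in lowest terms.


|a|^2 = (-2)^2 + (-1)^2 + 2^2 = 9
|b|^2 = 4^2 + 2^2 + 1^2 = 21
a . b = (-2)*4 + (-1)*2 + 2*1 = -8
(a.b)^2 = (-8)^2 = 64
|rej|^2 = 9 - 64/21
= (189 - 64)/21
= 125/21
In lowest terms: 125/21


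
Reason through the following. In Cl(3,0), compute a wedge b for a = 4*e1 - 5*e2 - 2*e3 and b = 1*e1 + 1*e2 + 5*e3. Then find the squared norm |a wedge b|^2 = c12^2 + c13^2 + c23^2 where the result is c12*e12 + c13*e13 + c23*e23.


a wedge b = (a1*b2 - a2*b1)*e12 + (a1*b3 - a3*b1)*e13 + (a2*b3 - a3*b2)*e23
e12 coeff: 4*1 - (-5)*1 = 4 - (-5) = 9
e13 coeff: 4*5 - (-2)*1 = 20 - (-2) = 22
e23 coeff: (-5)*5 - (-2)*1 = -25 - (-2) = -23
|a wedge b|^2 = 9^2 + 22^2 + (-23)^2
= 81 + 484 + 529
= 1094


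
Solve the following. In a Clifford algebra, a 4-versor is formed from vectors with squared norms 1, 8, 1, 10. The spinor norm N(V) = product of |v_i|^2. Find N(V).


Spinor norm N(V) = |v1|^2 * |v2|^2 * ... * |v4|^2
= 1 * 8 * 1 * 10
Running product: 1, 8, 8, 80
N(V) = 80


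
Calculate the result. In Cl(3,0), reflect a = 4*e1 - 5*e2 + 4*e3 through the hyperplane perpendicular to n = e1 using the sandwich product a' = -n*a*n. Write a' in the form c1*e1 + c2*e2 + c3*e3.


Reflection formula: a' = -n*a*n, with n = e1 (unit vector, n^2 = 1).
For reflection through hyperplane perp to e1:
The component along e1 flips sign, others stay.
a = (4, -5, 4)
a' = (-4, -5, 4)
a' = -4*e1 - 5*e2 + 4*e3


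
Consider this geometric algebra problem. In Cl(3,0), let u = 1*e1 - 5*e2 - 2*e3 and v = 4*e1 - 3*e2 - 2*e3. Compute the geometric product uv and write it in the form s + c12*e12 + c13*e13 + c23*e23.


In Cl(3,0): e_i^2 = 1, e_ie_j = -e_je_i for i != j.
Scalar part = u . v = 1*4 + (-5)*(-3) + (-2)*(-2)
= 4 + 15 + 4 = 23
e12 coeff = 1*(-3) - (-5)*4 = -3 - (-20) = 17
e13 coeff = 1*(-2) - (-2)*4 = -2 - (-8) = 6
e23 coeff = (-5)*(-2) - (-2)*(-3) = 10 - 6 = 4
uv = 23 + 17*e12 + 6*e13 + 4*e23


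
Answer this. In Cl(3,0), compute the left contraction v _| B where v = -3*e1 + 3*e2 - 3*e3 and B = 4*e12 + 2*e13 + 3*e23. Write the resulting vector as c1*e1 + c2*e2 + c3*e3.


Left contraction v _| B = <vB>_1 (grade-1 part of the geometric product vB).
Using e1_|e12 = e2, e2_|e12 = -e1, e1_|e13 = e3, e3_|e13 = -e1, e2_|e23 = e3, e3_|e23 = -e2:
e1 coeff: -v2*b12 - v3*b13 = -(3)*(4) - (-3)*(2) = -6
e2 coeff: v1*b12 - v3*b23 = (-3)*(4) - (-3)*(3) = -3
e3 coeff: v1*b13 + v2*b23 = (-3)*(2) + (3)*(3) = 3
v _| B = -6*e1 - 3*e2 + 3*e3


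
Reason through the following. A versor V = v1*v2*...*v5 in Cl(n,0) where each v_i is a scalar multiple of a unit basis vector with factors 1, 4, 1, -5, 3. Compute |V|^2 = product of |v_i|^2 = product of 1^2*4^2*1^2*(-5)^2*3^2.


Each vector v_i has |v_i|^2 = s_i^2
Squared scales: 1^2 = 1, 4^2 = 16, 1^2 = 1, (-5)^2 = 25, 3^2 = 9
|V|^2 = 1 * 16 * 1 * 25 * 9
= 3600


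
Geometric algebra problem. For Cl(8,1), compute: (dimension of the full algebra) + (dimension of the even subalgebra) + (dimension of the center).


n = 8 + 1 = 9
Total dim = 2^9 = 512
Even subalgebra dim = 2^8 = 256
n is odd, so center dim = 2
Sum = 512 + 256 + 2 = 770


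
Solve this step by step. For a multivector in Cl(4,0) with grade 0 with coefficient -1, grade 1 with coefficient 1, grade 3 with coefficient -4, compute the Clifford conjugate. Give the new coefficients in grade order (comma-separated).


Clifford conjugate sign for grade k: (-1)^(k(k+1)/2)
Grade 0: (-1)^(0*1/2) = (-1)^0 = 1, coeff -1 -> -1
Grade 1: (-1)^(1*2/2) = (-1)^1 = -1, coeff 1 -> -1
Grade 3: (-1)^(3*4/2) = (-1)^6 = 1, coeff -4 -> -4
Conjugated coefficients: -1, -1, -4


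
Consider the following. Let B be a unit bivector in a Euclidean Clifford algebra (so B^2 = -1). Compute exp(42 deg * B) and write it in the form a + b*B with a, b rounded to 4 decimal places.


For a unit bivector B with B^2 = -1, the exponential series gives
e^(theta*B) = cos(theta) + sin(theta)*B (the GA analogue of Euler's formula).
theta = 42 degrees = 0.733038 rad
cos(42 deg) = 0.7431
sin(42 deg) = 0.6691
exp(theta*B) = 0.7431 + 0.6691*B


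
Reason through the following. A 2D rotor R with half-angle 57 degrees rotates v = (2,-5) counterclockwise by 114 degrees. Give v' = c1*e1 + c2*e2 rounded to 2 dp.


Rotor R = cos(57deg) - sin(57deg)*e12
Rotation angle theta = 2 * 57 = 114 degrees
v' = R*v*~R rotates v by theta.
cos(114deg) = -0.4067, sin(114deg) = 0.9135
v'_1 = 2*cos(114deg) - (-5)*sin(114deg)
= 2*(-0.4067) - (-5)*0.9135
= 3.75
v'_2 = 2*sin(114deg) + (-5)*cos(114deg)
= 2*0.9135 + (-5)*(-0.4067)
= 3.86
v' = 3.75*e1 + 3.86*e2


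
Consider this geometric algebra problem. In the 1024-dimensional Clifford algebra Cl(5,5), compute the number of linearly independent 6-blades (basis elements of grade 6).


Number of grade-k basis blades in Cl(p,q) with n = p + q is C(n, k).
n = 5 + 5 = 10
C(10, 6) = 10! / (6! * 4!)
= 3628800 / (720 * 24)
= 210


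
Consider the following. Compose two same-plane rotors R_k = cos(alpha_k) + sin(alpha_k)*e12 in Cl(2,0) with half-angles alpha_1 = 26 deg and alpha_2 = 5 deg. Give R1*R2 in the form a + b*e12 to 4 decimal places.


Same-plane rotors commute and their half-angles add:
R1*R2 = cos(a1 + a2) + sin(a1 + a2)*e12.
a1 + a2 = 26 + 5 = 31 deg
cos(31 deg) = 0.8572
sin(31 deg) = 0.5150
R1*R2 = 0.8572 + 0.5150*e12


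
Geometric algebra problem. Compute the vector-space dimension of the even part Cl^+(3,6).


Even subalgebra dimension = 2^(n-1)
n = 3 + 6 = 9
2^(9 - 1) = 2^8 = 256
Verification: sum of C(9,k) for even k = 1 + 36 + 126 + 84 + 9 = 256
Result = 256


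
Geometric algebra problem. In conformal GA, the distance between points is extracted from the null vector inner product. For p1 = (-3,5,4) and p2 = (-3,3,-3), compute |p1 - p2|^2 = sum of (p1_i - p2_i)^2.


p1 - p2 = (0, 2, 7)
|p1 - p2|^2 = 0^2 + 2^2 + 7^2
= 0 + 4 + 49
= 53


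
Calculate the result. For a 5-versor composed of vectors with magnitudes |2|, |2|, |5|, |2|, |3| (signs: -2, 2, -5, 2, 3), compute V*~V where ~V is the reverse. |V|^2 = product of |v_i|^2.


Each vector v_i has |v_i|^2 = s_i^2
Squared scales: (-2)^2 = 4, 2^2 = 4, (-5)^2 = 25, 2^2 = 4, 3^2 = 9
|V|^2 = 4 * 4 * 25 * 4 * 9
= 14400


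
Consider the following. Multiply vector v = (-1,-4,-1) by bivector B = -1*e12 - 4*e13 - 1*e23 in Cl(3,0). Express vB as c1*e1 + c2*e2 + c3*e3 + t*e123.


vB has grade-1 (vector) and grade-3 (trivector) parts: vB = (v _| B) + (v ^ B).
Vector part <vB>_1:
  e1: -v2*b12 - v3*b13 = -(-4)*(-1) - (-1)*(-4) = -8
  e2: v1*b12 - v3*b23 = (-1)*(-1) - (-1)*(-1) = 0
  e3: v1*b13 + v2*b23 = (-1)*(-4) + (-4)*(-1) = 8
Trivector part <vB>_3:
  e123: v1*b23 - v2*b13 + v3*b12 = (-1)*(-1) - (-4)*(-4) + (-1)*(-1) = -14
vB = -8*e1 + 0*e2 + 8*e3 - 14*e123


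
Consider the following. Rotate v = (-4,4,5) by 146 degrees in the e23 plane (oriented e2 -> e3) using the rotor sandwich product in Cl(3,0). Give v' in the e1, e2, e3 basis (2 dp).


Rotor R = cos(73deg) - sin(73deg)*e23
Rotation angle theta = 2 * 73 = 146 degrees in the e23 plane (e2 -> e3).
The component perpendicular to the plane (e1) is invariant: v'_1 = v1 = -4.00
cos(146deg) = -0.8290, sin(146deg) = 0.5592
v'_2 = v2*cos(theta) - v3*sin(theta) = 4*(-0.8290) - 5*0.5592 = -6.11
v'_3 = v2*sin(theta) + v3*cos(theta) = 4*0.5592 + 5*(-0.8290) = -1.91
v' = -4.00*e1 - 6.11*e2 - 1.91*e3


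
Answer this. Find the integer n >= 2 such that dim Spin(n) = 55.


dim Spin(n) = dim so(n) = n(n-1)/2.
Solve n(n-1)/2 = 55, i.e. n^2 - n - 110 = 0.
Discriminant = 1 + 8*55 = 441
n = (1 + sqrt(441))/2 = (1 + 21)/2 = 11


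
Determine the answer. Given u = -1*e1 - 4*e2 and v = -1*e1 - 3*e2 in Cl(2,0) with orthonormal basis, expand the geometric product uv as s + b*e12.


Expand: (-1*e1 - 4*e2)(-1*e1 - 3*e2)
= (-1)*(-1)*e1e1 + (-1)*(-3)*e1e2 + (-4)*(-1)*e2e1 + (-4)*(-3)*e2e2
Using e1^2 = e2^2 = 1, e2e1 = -e1e2:
Scalar part s = (-1)*(-1) + (-4)*(-3) = 1 + 12 = 13
Bivector part b = (-1)*(-3) - (-4)*(-1) = 3 - 4 = -1
uv = 13 - 1*e12


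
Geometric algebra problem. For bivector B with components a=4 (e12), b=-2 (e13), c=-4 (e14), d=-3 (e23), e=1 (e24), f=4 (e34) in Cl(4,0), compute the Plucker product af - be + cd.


Plucker relation: af - be + cd
a*f = 4*4 = 16
b*e = (-2)*1 = -2
c*d = (-4)*(-3) = 12
af - be + cd = 16 - (-2) + 12
= 30


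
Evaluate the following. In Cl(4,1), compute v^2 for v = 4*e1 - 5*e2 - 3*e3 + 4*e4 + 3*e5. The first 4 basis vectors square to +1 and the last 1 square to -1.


v^2 = sum of c_i^2 * e_i^2
Positive signature terms (e_i^2 = +1): 4^2 + (-5)^2 + (-3)^2 + 4^2 = 66
Negative signature terms (e_j^2 = -1): 3^2 = 9
v^2 = 66 - 9 = 57


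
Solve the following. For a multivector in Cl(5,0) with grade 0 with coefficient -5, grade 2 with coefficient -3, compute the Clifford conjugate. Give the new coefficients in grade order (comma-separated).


Clifford conjugate sign for grade k: (-1)^(k(k+1)/2)
Grade 0: (-1)^(0*1/2) = (-1)^0 = 1, coeff -5 -> -5
Grade 2: (-1)^(2*3/2) = (-1)^3 = -1, coeff -3 -> 3
Conjugated coefficients: -5, 3


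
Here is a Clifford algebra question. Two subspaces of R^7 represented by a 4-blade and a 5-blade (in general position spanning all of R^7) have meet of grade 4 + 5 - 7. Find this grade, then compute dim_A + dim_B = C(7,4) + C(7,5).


Meet grade = grade(A) + grade(B) - n
= 4 + 5 - 7 = 2
C(7,4) = 35
C(7,5) = 21
dim_A + dim_B = 35 + 21 = 56


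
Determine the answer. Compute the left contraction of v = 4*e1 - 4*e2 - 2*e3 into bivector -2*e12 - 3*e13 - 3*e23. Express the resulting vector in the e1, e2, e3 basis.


Left contraction v _| B = <vB>_1 (grade-1 part of the geometric product vB).
Using e1_|e12 = e2, e2_|e12 = -e1, e1_|e13 = e3, e3_|e13 = -e1, e2_|e23 = e3, e3_|e23 = -e2:
e1 coeff: -v2*b12 - v3*b13 = -(-4)*(-2) - (-2)*(-3) = -14
e2 coeff: v1*b12 - v3*b23 = (4)*(-2) - (-2)*(-3) = -14
e3 coeff: v1*b13 + v2*b23 = (4)*(-3) + (-4)*(-3) = 0
v _| B = -14*e1 - 14*e2 + 0*e3


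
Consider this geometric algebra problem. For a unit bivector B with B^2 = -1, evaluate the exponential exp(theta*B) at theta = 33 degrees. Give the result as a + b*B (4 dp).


For a unit bivector B with B^2 = -1, the exponential series gives
e^(theta*B) = cos(theta) + sin(theta)*B (the GA analogue of Euler's formula).
theta = 33 degrees = 0.575959 rad
cos(33 deg) = 0.8387
sin(33 deg) = 0.5446
exp(theta*B) = 0.8387 + 0.5446*B


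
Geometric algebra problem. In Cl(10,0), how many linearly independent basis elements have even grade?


Even subalgebra dimension = 2^(n-1)
n = 10 + 0 = 10
2^(10 - 1) = 2^9 = 512
Verification: sum of C(10,k) for even k = 1 + 45 + 210 + 210 + 45 + 1 = 512
Result = 512


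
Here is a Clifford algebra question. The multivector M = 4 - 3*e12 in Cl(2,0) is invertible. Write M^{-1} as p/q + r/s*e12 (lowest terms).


M = 4 - 3*e12, where e12^2 = -1.
Since M commutes with its reverse ~M = a - b*e12, M * ~M = a^2 - b^2*e12^2 = a^2 + b^2.
So M^{-1} = ~M / (a^2 + b^2) = (a - b*e12)/(a^2 + b^2).
a^2 + b^2 = 16 + 9 = 25
Scalar part = 4/25 = 4/25
Bivector coeff = 3/25 = 3/25
M^{-1} = 4/25 + 3/25*e12


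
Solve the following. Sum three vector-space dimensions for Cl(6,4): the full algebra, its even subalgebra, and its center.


n = 6 + 4 = 10
Total dim = 2^10 = 1024
Even subalgebra dim = 2^9 = 512
n is even, so center dim = 1
Sum = 1024 + 512 + 1 = 1537


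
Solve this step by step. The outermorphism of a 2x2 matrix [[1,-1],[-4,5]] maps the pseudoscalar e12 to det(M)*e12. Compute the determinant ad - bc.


The outermorphism of a linear map f sends e1^e2 to f(e1)^f(e2).
f(e1) = 1*e1 - 4*e2
f(e2) = -1*e1 + 5*e2
f(e1) ^ f(e2) = (1*e1 - 4*e2) ^ (-1*e1 + 5*e2)
= 1*5*e12 + (-4)*(-1)*e21
= (5 - 4)*e12
= 1*e12
Coefficient = 1


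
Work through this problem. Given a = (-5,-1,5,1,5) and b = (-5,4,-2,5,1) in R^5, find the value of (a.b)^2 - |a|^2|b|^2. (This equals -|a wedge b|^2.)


a . b = (-5)*(-5) + (-1)*4 + 5*(-2) + 1*5 + 5*1
= 25 + (-4) + (-10) + 5 + 5 = 21
|a|^2 = (-5)^2 + (-1)^2 + 5^2 + 1^2 + 5^2 = 77
|b|^2 = (-5)^2 + 4^2 + (-2)^2 + 5^2 + 1^2 = 71
(a.b)^2 = 21^2 = 441
|a|^2 * |b|^2 = 77 * 71 = 5467
Result = 441 - 5467 = -5026


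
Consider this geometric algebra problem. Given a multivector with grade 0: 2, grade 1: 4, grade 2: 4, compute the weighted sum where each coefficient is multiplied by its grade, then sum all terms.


Grade-weighted sum = sum of grade_k * coefficient_k
0*2 = 0
1*4 = 4
2*4 = 8
Total = 0 + 4 + 8 = 12


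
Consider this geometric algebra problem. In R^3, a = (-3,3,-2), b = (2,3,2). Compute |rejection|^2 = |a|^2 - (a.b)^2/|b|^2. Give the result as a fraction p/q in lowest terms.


|a|^2 = (-3)^2 + 3^2 + (-2)^2 = 22
|b|^2 = 2^2 + 3^2 + 2^2 = 17
a . b = (-3)*2 + 3*3 + (-2)*2 = -1
(a.b)^2 = (-1)^2 = 1
|rej|^2 = 22 - 1/17
= (374 - 1)/17
= 373/17
In lowest terms: 373/17


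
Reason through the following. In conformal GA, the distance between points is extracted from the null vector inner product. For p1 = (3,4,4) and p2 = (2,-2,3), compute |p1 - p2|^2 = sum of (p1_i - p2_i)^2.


p1 - p2 = (1, 6, 1)
|p1 - p2|^2 = 1^2 + 6^2 + 1^2
= 1 + 36 + 1
= 38


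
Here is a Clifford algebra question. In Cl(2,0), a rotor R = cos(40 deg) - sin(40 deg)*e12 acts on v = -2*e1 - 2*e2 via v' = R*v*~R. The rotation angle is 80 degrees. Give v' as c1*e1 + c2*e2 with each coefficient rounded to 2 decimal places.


Rotor R = cos(40deg) - sin(40deg)*e12
Rotation angle theta = 2 * 40 = 80 degrees
v' = R*v*~R rotates v by theta.
cos(80deg) = 0.1736, sin(80deg) = 0.9848
v'_1 = -2*cos(80deg) - (-2)*sin(80deg)
= -2*0.1736 - (-2)*0.9848
= 1.62
v'_2 = -2*sin(80deg) + (-2)*cos(80deg)
= -2*0.9848 + (-2)*0.1736
= -2.32
v' = 1.62*e1 - 2.32*e2


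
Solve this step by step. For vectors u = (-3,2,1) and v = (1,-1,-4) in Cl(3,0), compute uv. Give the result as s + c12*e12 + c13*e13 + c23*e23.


In Cl(3,0): e_i^2 = 1, e_ie_j = -e_je_i for i != j.
Scalar part = u . v = (-3)*1 + 2*(-1) + 1*(-4)
= -3 + (-2) + (-4) = -9
e12 coeff = (-3)*(-1) - 2*1 = 3 - 2 = 1
e13 coeff = (-3)*(-4) - 1*1 = 12 - 1 = 11
e23 coeff = 2*(-4) - 1*(-1) = -8 - (-1) = -7
uv = -9 + 1*e12 + 11*e13 - 7*e23


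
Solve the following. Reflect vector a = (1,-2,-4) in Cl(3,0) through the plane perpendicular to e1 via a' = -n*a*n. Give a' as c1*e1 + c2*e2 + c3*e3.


Reflection formula: a' = -n*a*n, with n = e1 (unit vector, n^2 = 1).
For reflection through hyperplane perp to e1:
The component along e1 flips sign, others stay.
a = (1, -2, -4)
a' = (-1, -2, -4)
a' = -1*e1 - 2*e2 - 4*e3


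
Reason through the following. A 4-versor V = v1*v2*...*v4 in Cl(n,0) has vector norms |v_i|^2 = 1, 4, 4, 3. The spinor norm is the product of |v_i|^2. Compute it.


Spinor norm N(V) = |v1|^2 * |v2|^2 * ... * |v4|^2
= 1 * 4 * 4 * 3
Running product: 1, 4, 16, 48
N(V) = 48


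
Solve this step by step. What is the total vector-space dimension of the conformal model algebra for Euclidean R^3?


The conformal model of R^3 uses Cl(4,1): the 3 Euclidean generators plus two extra orthogonal generators e+ (e+^2 = +1) and e- (e-^2 = -1), from which the null vectors e0, einf are built.
Number of generators m = 3 + 2 = 5.
dim Cl(p,q) = 2^m = 2^5 = 32


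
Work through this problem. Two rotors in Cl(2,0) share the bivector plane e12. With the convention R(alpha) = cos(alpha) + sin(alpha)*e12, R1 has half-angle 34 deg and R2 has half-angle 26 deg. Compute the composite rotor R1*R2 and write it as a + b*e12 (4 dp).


Same-plane rotors commute and their half-angles add:
R1*R2 = cos(a1 + a2) + sin(a1 + a2)*e12.
a1 + a2 = 34 + 26 = 60 deg
cos(60 deg) = 0.5000
sin(60 deg) = 0.8660
R1*R2 = 0.5000 + 0.8660*e12


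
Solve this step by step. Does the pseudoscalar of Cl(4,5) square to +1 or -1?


The pseudoscalar I = e1...e_n (product of all n generators) of Cl(p,q) satisfies I^2 = (-1)^(q + n(n-1)/2).
p = 4, q = 5, n = p + q = 9
n(n-1)/2 = 9 * 8 / 2 = 36
Exponent = q + n(n-1)/2 = 5 + 36 = 41
I^2 = (-1)^41 = -1


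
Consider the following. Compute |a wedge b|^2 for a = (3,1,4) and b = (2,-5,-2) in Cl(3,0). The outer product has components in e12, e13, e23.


a wedge b = (a1*b2 - a2*b1)*e12 + (a1*b3 - a3*b1)*e13 + (a2*b3 - a3*b2)*e23
e12 coeff: 3*(-5) - 1*2 = -15 - 2 = -17
e13 coeff: 3*(-2) - 4*2 = -6 - 8 = -14
e23 coeff: 1*(-2) - 4*(-5) = -2 - (-20) = 18
|a wedge b|^2 = (-17)^2 + (-14)^2 + 18^2
= 289 + 196 + 324
= 809


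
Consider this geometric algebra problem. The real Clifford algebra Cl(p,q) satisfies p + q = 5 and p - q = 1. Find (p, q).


We need p + q = 5 and p - q = 1.
Adding: 2p = 5 + 1 = 6, so p = 3.
Then q = 5 - 3 = 2.
(p, q) = (3, 2)


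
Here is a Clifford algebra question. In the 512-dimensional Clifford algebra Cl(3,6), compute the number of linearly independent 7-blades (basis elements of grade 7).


Number of grade-k basis blades in Cl(p,q) with n = p + q is C(n, k).
n = 3 + 6 = 9
C(9, 7) = 9! / (7! * 2!)
= 362880 / (5040 * 2)
= 36


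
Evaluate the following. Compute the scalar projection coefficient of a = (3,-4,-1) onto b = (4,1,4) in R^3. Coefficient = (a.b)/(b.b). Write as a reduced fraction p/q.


Projection coefficient = (a . b) / (b . b)
a . b = 3*4 + (-4)*1 + (-1)*4
= 12 + (-4) + (-4) = 4
b . b = 4^2 + 1^2 + 4^2
= 16 + 1 + 16 = 33
Coefficient = 4/33
In lowest terms: 4/33


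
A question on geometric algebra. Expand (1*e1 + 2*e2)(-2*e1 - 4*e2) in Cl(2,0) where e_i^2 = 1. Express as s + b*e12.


Expand: (1*e1 + 2*e2)(-2*e1 - 4*e2)
= 1*(-2)*e1e1 + 1*(-4)*e1e2 + 2*(-2)*e2e1 + 2*(-4)*e2e2
Using e1^2 = e2^2 = 1, e2e1 = -e1e2:
Scalar part s = 1*(-2) + 2*(-4) = -2 + (-8) = -10
Bivector part b = 1*(-4) - 2*(-2) = -4 - (-4) = 0
uv = -10 + 0*e12


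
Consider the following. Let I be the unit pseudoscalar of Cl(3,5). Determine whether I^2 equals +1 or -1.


The pseudoscalar I = e1...e_n (product of all n generators) of Cl(p,q) satisfies I^2 = (-1)^(q + n(n-1)/2).
p = 3, q = 5, n = p + q = 8
n(n-1)/2 = 8 * 7 / 2 = 28
Exponent = q + n(n-1)/2 = 5 + 28 = 33
I^2 = (-1)^33 = -1
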